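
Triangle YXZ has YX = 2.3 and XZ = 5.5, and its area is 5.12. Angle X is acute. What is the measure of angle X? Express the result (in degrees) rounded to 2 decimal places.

54.05

From area = ½·YX·XZ·sin X, we get sin X = 2·area/(YX·XZ) ≈ 0.80949.
Taking the acute solution, ∠X ≈ 54.05°.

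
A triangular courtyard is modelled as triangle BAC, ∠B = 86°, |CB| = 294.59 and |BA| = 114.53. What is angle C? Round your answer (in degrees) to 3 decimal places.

∠C ≈ 21.734°

By the law of cosines, |AC|² = |CB|² + |BA|² − 2·|CB|·|BA|·cos B = 95193, so |AC| ≈ 308.53.
Law of cosines again: cos C = (|AC|² + |CB|² − |BA|²)/(2·|AC|·|CB|) ≈ 0.92891, so ∠C ≈ 21.73°.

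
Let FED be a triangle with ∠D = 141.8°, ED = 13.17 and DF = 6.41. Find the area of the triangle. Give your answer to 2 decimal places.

Area = ½·ED·DF·sin D ≈ 26.103.

26.10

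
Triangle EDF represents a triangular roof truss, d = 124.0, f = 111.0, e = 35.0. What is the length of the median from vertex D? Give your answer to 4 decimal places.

54.1202

Median from D: ½√(2·f² + 2·e² − d²) ≈ 54.12.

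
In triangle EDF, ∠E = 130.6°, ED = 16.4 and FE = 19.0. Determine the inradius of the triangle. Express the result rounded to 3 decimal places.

r ≈ 3.501

By the law of cosines, DF² = FE² + ED² − 2·FE·ED·cos E = 1035.5, so DF ≈ 32.18.
Area = ½·FE·ED·sin E ≈ 118.29.
Semiperimeter s = (32.18+19+16.4)/2 = 33.79.
Inradius = area/s = 118.29/33.79 ≈ 3.5009.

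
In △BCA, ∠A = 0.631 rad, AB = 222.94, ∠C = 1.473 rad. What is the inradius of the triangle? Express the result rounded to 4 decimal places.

The third angle is ∠B = π − ∠C − ∠A = 1.038 rad.
Law of sines: CA = AB·sin B/sin C ≈ 192.91.
Law of sines: BC = AB·sin A/sin C ≈ 132.16.
Area = ½·AB·CA·sin A ≈ 12686.
Semiperimeter s = (192.91+222.94+132.16)/2 = 274.
Inradius = area/s = 12686/274 ≈ 46.3.

r ≈ 46.3000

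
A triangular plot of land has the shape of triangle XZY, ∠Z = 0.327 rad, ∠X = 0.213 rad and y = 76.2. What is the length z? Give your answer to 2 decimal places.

The third angle is ∠Y = π − ∠X − ∠Z = 2.602 rad.
Law of sines: z = y·sin Z/sin Y ≈ 47.606.

47.61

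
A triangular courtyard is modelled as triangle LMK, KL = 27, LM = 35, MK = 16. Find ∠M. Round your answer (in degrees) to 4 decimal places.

∠M ≈ 47.8226°

By the law of cosines, cos M = (LM² + MK² − KL²) / (2·LM·MK) ≈ 0.67143, so ∠M ≈ 47.82°.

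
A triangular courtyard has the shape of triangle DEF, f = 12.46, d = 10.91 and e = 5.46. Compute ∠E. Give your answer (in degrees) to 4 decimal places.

By the law of cosines, cos E = (f² + d² − e²) / (2·f·d) ≈ 0.89919, so ∠E ≈ 25.95°.

∠E ≈ 25.9488°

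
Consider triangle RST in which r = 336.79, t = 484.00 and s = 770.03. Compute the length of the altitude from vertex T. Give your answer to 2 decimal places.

221.88

Semiperimeter p = (336.79 + 770.03 + 484)/2 = 795.41.
Heron's formula: area = √(795.41·458.62·25.38·311.41) ≈ 53695.
The altitude from T has length 2·area/t ≈ 221.88.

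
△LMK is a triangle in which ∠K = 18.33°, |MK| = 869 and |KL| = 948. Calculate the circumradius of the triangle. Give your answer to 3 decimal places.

By the law of cosines, |LM|² = |MK|² + |KL|² − 2·|MK|·|KL|·cos K = 89840, so |LM| ≈ 299.73.
Area = ½·|MK|·|KL|·sin K ≈ 1.2954e+05.
Circumradius = |LM|/(2 sin K) ≈ 476.54.

R ≈ 476.539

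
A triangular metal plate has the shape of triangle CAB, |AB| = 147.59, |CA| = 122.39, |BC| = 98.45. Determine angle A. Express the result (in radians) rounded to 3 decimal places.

By the law of cosines, cos A = (|CA|² + |AB|² − |BC|²) / (2·|CA|·|AB|) ≈ 0.74929, so ∠A ≈ 0.724 rad.

0.724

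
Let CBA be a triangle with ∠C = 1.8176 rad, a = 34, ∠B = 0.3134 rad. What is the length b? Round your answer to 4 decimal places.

The third angle is ∠A = π − ∠C − ∠B = 1.0106 rad.
Law of sines: b = a·sin B/sin A ≈ 12.373.

12.3733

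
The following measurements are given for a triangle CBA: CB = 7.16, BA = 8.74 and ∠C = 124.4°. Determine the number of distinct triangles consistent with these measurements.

1

CB·sin C = 7.16·sin(124.4°) ≈ 5.908.
Since ∠C is not acute, a triangle exists only if BA > CB; here BA > CB, so there is exactly one triangle.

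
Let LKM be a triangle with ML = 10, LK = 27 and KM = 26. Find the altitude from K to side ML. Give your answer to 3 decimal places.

h_K ≈ 25.894

Semiperimeter s = (26 + 10 + 27)/2 = 31.5.
Heron's formula: area = √(31.5·5.5·21.5·4.5) ≈ 129.47.
The altitude from K has length 2·area/ML ≈ 25.894.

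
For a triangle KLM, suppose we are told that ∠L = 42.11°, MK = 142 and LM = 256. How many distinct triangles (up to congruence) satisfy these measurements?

LM·sin L = 256·sin(42.11°) ≈ 171.7.
Since MK = 142 < 171.7 = LM sin L, no triangle exists.

0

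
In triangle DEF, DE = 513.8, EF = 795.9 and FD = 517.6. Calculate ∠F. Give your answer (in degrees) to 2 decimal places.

By the law of cosines, cos F = (EF² + FD² − DE²) / (2·EF·FD) ≈ 0.77359, so ∠F ≈ 39.32°.

∠F ≈ 39.32°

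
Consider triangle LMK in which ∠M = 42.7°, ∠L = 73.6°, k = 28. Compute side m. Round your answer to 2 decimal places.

The third angle is ∠K = 180° − ∠L − ∠M = 63.70°.
Law of sines: m = k·sin M/sin K ≈ 21.181.

21.18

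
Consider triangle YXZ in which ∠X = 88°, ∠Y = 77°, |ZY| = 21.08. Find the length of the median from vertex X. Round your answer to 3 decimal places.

The third angle is ∠Z = 180° − ∠Y − ∠X = 15.00°.
Law of sines: |XZ| = |ZY|·sin Y/sin X ≈ 20.552.
Law of sines: |YX| = |ZY|·sin Z/sin X ≈ 5.4592.
Median from X: ½√(2·|YX|² + 2·|XZ|² − |ZY|²) ≈ 10.724.

m_X ≈ 10.724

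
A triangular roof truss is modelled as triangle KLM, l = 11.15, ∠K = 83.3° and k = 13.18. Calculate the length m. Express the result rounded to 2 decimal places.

Law of sines: sin L = l·sin K/k ≈ 0.84020.
Since k ≥ l, only the acute value applies: ∠L ≈ 57.16°.
Then ∠M = 180° − ∠K − ∠L ≈ 39.54°.
Law of sines gives m = k·sin M/sin K ≈ 8.4481.

8.45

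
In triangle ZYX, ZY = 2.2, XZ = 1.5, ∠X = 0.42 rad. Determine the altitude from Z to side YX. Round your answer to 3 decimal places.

Law of sines: sin Y = XZ·sin X/ZY ≈ 0.27802.
Since ZY ≥ XZ, only the acute value applies: ∠Y ≈ 0.282 rad.
Then ∠Z = π − ∠X − ∠Y ≈ 2.440 rad.
Law of sines gives YX = ZY·sin Z/sin X ≈ 3.4829.
Area = ½·ZY·XZ·sin Z ≈ 1.0651.
The altitude from Z has length 2·area/YX ≈ 0.61164.

h_Z ≈ 0.612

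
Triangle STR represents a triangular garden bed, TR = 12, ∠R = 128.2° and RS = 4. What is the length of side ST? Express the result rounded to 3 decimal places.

By the law of cosines, ST² = TR² + RS² − 2·TR·RS·cos R = 219.37, so ST ≈ 14.811.

14.811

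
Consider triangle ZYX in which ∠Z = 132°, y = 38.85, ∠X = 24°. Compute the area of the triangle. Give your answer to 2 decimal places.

The third angle is ∠Y = 180° − ∠X − ∠Z = 24.00°.
Law of sines: z = y·sin Z/sin Y ≈ 70.982.
Law of sines: x = y·sin X/sin Y ≈ 38.85.
Area = ½·y·z·sin X ≈ 560.82.

area ≈ 560.82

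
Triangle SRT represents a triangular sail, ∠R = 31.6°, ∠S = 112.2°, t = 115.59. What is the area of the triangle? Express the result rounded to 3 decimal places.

5487.605

The third angle is ∠T = 180° − ∠S − ∠R = 36.20°.
Law of sines: s = t·sin S/sin T ≈ 181.21.
Law of sines: r = t·sin R/sin T ≈ 102.55.
Area = ½·t·s·sin R ≈ 5487.6.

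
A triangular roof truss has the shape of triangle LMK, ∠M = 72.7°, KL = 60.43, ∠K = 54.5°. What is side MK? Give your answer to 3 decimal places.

The third angle is ∠L = 180° − ∠M − ∠K = 52.80°.
Law of sines: MK = KL·sin L/sin M ≈ 50.415.

50.415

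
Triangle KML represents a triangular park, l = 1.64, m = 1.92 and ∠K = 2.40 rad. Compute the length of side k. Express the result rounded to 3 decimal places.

By the law of cosines, k² = m² + l² − 2·m·l·cos K = 11.02, so k ≈ 3.3196.

3.320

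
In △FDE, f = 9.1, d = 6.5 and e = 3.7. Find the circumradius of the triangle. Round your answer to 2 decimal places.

By the law of cosines, cos F = (d² + e² − f²) / (2·d·e) ≈ -0.55863, so ∠F ≈ 123.96°.
Circumradius = f/(2 sin F) ≈ 5.4858.

5.49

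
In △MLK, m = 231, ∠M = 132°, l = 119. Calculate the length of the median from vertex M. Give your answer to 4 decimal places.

m_M ≈ 51.8476

Law of sines: sin L = l·sin M/m ≈ 0.38283.
Since m ≥ l, only the acute value applies: ∠L ≈ 22.51°.
Then ∠K = 180° − ∠M − ∠L ≈ 25.49°.
Law of sines gives k = m·sin K/sin M ≈ 133.78.
Median from M: ½√(2·l² + 2·k² − m²) ≈ 51.848.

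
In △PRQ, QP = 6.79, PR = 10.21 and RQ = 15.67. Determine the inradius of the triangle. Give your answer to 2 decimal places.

r ≈ 1.54

Semiperimeter s = (15.67 + 6.79 + 10.21)/2 = 16.335.
Heron's formula: area = √(16.335·0.665·9.545·6.125) ≈ 25.201.
Inradius = area/s = 25.201/16.335 ≈ 1.5427.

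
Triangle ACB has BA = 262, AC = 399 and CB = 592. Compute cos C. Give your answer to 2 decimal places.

By the law of cosines, cos C = (AC² + CB² − BA²) / (2·AC·CB) ≈ 0.93354, so ∠C ≈ 21.01°.

0.93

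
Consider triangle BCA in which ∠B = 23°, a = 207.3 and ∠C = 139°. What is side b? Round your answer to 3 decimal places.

262.117

The third angle is ∠A = 180° − ∠B − ∠C = 18.00°.
Law of sines: b = a·sin B/sin A ≈ 262.12.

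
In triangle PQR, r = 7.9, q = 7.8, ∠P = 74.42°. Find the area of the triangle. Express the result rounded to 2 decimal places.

area ≈ 29.68

Area = ½·q·r·sin P ≈ 29.678.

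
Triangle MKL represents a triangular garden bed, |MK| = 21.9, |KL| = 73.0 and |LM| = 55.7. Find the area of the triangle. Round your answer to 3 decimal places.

Semiperimeter s = (73 + 55.7 + 21.9)/2 = 75.3.
Heron's formula: area = √(75.3·2.3·19.6·53.4) ≈ 425.76.

425.755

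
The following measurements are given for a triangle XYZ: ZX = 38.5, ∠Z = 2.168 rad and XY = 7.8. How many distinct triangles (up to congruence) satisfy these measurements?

0

ZX·sin Z = 38.5·sin(2.168 rad) ≈ 31.84.
Since ∠Z is not acute, a triangle exists only if XY > ZX; here XY ≤ ZX, so there is no triangle.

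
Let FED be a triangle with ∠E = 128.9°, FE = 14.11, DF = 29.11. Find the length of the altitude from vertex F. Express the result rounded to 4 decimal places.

h_F ≈ 10.9810

Law of sines: sin D = FE·sin E/DF ≈ 0.37722.
Since DF ≥ FE, only the acute value applies: ∠D ≈ 22.16°.
Then ∠F = 180° − ∠E − ∠D ≈ 28.94°.
Law of sines gives ED = DF·sin F/sin E ≈ 18.099.
Area = ½·DF·FE·sin F ≈ 99.372.
The altitude from F has length 2·area/ED ≈ 10.981.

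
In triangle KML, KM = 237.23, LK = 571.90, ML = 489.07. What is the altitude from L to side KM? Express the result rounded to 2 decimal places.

h_L ≈ 484.51

Semiperimeter s = (489.07 + 571.9 + 237.23)/2 = 649.1.
Heron's formula: area = √(649.1·160.03·77.2·411.87) ≈ 57471.
The altitude from L has length 2·area/KM ≈ 484.51.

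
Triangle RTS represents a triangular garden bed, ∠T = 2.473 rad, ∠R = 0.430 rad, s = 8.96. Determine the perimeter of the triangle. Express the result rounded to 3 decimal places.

The third angle is ∠S = π − ∠R − ∠T = 0.239 rad.
Law of sines: r = s·sin R/sin S ≈ 15.804.
Law of sines: t = s·sin T/sin S ≈ 23.501.
Semiperimeter p = (15.804+23.501+8.96)/2 = 24.133.
Perimeter = 15.804 + 23.501 + 8.96 = 48.266.

48.266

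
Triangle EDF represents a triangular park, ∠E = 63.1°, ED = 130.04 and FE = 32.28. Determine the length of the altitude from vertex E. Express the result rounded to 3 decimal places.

31.466

By the law of cosines, DF² = FE² + ED² − 2·FE·ED·cos E = 14154, so DF ≈ 118.97.
Area = ½·FE·ED·sin E ≈ 1871.7.
The altitude from E has length 2·area/DF ≈ 31.466.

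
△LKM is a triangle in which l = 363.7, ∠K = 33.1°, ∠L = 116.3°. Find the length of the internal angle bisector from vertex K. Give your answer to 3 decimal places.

The third angle is ∠M = 180° − ∠L − ∠K = 30.60°.
Law of sines: k = l·sin K/sin L ≈ 221.55.
Law of sines: m = l·sin M/sin L ≈ 206.52.
The bisector from K has length 2·m·l·cos(∠K/2)/(m+l) ≈ 252.53.

252.529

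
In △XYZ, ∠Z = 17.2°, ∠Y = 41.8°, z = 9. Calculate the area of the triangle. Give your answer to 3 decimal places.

The third angle is ∠X = 180° − ∠Y − ∠Z = 121.00°.
Law of sines: x = z·sin X/sin Z ≈ 26.088.
Law of sines: y = z·sin Y/sin Z ≈ 20.286.
Area = ½·z·x·sin Y ≈ 78.249.

78.249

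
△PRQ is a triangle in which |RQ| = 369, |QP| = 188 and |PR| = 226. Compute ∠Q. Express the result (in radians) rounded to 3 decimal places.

∠Q ≈ 0.520 rad

By the law of cosines, cos Q = (|RQ|² + |QP|² − |PR|²) / (2·|RQ|·|QP|) ≈ 0.86799, so ∠Q ≈ 0.520 rad.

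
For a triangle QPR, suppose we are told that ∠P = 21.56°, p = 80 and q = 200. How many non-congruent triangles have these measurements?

q·sin P = 200·sin(21.56°) ≈ 73.5.
Since q sin P < p < q (73.5 < 80 < 200), two triangles exist.

2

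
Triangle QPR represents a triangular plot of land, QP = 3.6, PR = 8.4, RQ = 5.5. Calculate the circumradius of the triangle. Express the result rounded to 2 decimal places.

5.81

By the law of cosines, cos Q = (RQ² + QP² − PR²) / (2·RQ·QP) ≈ -0.69066, so ∠Q ≈ 133.68°.
Circumradius = PR/(2 sin Q) ≈ 5.8077.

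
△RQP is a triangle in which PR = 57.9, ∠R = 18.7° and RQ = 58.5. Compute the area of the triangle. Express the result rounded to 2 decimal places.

Area = ½·PR·RQ·sin R ≈ 542.98.

542.98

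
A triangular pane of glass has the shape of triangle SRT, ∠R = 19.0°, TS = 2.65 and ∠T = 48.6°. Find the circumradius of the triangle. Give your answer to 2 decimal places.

The third angle is ∠S = 180° − ∠R − ∠T = 112.40°.
Law of sines: RT = TS·sin S/sin R ≈ 7.5255.
Law of sines: SR = TS·sin T/sin R ≈ 6.1056.
Circumradius = TS/(2 sin R) ≈ 4.0698.

4.07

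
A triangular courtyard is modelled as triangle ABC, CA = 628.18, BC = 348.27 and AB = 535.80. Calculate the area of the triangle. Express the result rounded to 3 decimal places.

Semiperimeter s = (348.27 + 628.18 + 535.8)/2 = 756.12.
Heron's formula: area = √(756.12·407.86·127.95·220.33) ≈ 93238.

area ≈ 93238.063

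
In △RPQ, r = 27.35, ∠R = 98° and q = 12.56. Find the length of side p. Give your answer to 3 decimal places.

22.610

Law of sines: sin Q = q·sin R/r ≈ 0.45476.
Since r ≥ q, only the acute value applies: ∠Q ≈ 27.05°.
Then ∠P = 180° − ∠R − ∠Q ≈ 54.95°.
Law of sines gives p = r·sin P/sin R ≈ 22.61.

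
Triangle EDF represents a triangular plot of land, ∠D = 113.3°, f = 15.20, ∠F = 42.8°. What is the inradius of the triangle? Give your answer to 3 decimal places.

2.824

The third angle is ∠E = 180° − ∠D − ∠F = 23.90°.
Law of sines: e = f·sin E/sin F ≈ 9.0636.
Law of sines: d = f·sin D/sin F ≈ 20.547.
Area = ½·f·e·sin D ≈ 63.265.
Semiperimeter s = (9.0636+20.547+15.2)/2 = 22.405.
Inradius = area/s = 63.265/22.405 ≈ 2.8237.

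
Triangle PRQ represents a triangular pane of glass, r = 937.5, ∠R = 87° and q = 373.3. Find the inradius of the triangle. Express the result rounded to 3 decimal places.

Law of sines: sin Q = q·sin R/r ≈ 0.39764.
Since r ≥ q, only the acute value applies: ∠Q ≈ 23.43°.
Then ∠P = 180° − ∠R − ∠Q ≈ 69.57°.
Law of sines gives p = r·sin P/sin R ≈ 879.73.
Area = ½·r·q·sin P ≈ 1.6398e+05.
Semiperimeter s = (879.73+937.5+373.3)/2 = 1095.3.
Inradius = area/s = 1.6398e+05/1095.3 ≈ 149.71.

149.714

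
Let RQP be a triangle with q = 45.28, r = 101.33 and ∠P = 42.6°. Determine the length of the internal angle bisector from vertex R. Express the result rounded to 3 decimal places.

By the law of cosines, p² = r² + q² − 2·r·q·cos P = 5563.3, so p ≈ 74.587.
Law of cosines again: cos R = (q² + p² − r²)/(2·q·p) ≈ -0.39294, so ∠R ≈ 113.14°.
The bisector from R has length 2·q·p·cos(∠R/2)/(q+p) ≈ 31.046.

t_R ≈ 31.046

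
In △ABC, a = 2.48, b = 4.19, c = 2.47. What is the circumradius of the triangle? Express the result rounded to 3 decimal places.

By the law of cosines, cos A = (b² + c² − a²) / (2·b·c) ≈ 0.84579, so ∠A ≈ 32.24°.
Circumradius = a/(2 sin A) ≈ 2.3242.

2.324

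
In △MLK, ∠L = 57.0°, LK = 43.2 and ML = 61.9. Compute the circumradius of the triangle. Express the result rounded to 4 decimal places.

By the law of cosines, KM² = ML² + LK² − 2·ML·LK·cos L = 2785, so KM ≈ 52.773.
Area = ½·ML·LK·sin L ≈ 1121.3.
Circumradius = KM/(2 sin L) ≈ 31.463.

R ≈ 31.4625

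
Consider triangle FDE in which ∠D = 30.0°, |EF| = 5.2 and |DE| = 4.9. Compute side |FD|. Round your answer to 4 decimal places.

Law of sines: sin F = |DE|·sin D/|EF| ≈ 0.47115.
Since |EF| ≥ |DE|, only the acute value applies: ∠F ≈ 28.11°.
Then ∠E = 180° − ∠D − ∠F ≈ 121.89°.
Law of sines gives |FD| = |EF|·sin E/sin D ≈ 8.8302.

8.8302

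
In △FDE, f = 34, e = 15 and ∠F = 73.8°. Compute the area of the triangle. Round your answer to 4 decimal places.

Law of sines: sin E = e·sin F/f ≈ 0.42366.
Since f ≥ e, only the acute value applies: ∠E ≈ 25.07°.
Then ∠D = 180° − ∠F − ∠E ≈ 81.13°.
Law of sines gives d = f·sin D/sin F ≈ 34.983.
Area = ½·f·e·sin D ≈ 251.95.

251.9533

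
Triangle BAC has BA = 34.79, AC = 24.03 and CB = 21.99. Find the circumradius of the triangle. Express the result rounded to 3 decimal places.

17.571

By the law of cosines, cos B = (CB² + BA² − AC²) / (2·CB·BA) ≈ 0.72968, so ∠B ≈ 43.14°.
Circumradius = AC/(2 sin B) ≈ 17.571.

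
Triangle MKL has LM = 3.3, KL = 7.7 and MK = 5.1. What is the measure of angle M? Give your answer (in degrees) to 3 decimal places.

By the law of cosines, cos M = (LM² + MK² − KL²) / (2·LM·MK) ≈ -0.66518, so ∠M ≈ 131.70°.

131.696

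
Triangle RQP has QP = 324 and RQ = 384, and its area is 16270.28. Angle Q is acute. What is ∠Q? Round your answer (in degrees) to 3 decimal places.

From area = ½·RQ·QP·sin Q, we get sin Q = 2·area/(RQ·QP) ≈ 0.26155.
Taking the acute solution, ∠Q ≈ 15.16°.

∠Q ≈ 15.162°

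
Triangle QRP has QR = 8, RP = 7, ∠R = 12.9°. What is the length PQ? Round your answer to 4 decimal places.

1.9562

By the law of cosines, PQ² = QR² + RP² − 2·QR·RP·cos R = 3.8267, so PQ ≈ 1.9562.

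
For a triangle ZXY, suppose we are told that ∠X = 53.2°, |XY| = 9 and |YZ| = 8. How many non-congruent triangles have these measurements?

2

|XY|·sin X = 9·sin(53.2°) ≈ 7.207.
Since |XY| sin X < |YZ| < |XY| (7.207 < 8 < 9), two triangles exist.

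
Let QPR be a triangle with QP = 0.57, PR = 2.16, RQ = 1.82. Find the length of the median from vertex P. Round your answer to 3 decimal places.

Median from P: ½√(2·QP² + 2·PR² − RQ²) ≈ 1.2912.

1.291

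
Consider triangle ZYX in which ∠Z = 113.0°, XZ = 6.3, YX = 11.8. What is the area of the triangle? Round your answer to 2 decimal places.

Law of sines: sin Y = XZ·sin Z/YX ≈ 0.49146.
Since YX ≥ XZ, only the acute value applies: ∠Y ≈ 29.44°.
Then ∠X = 180° − ∠Z − ∠Y ≈ 37.56°.
Law of sines gives ZY = YX·sin X/sin Z ≈ 7.815.
Area = ½·YX·XZ·sin X ≈ 22.66.

22.66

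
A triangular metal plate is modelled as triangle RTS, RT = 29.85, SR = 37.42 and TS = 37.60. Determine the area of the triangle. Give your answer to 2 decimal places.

Semiperimeter s = (37.6 + 37.42 + 29.85)/2 = 52.435.
Heron's formula: area = √(52.435·14.835·15.015·22.585) ≈ 513.6.

513.60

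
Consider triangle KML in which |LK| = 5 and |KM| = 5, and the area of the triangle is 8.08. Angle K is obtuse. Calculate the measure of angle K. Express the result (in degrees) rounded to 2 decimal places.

From area = ½·|LK|·|KM|·sin K, we get sin K = 2·area/(|LK|·|KM|) ≈ 0.64640.
Taking the obtuse solution, ∠K ≈ 139.73°.

∠K ≈ 139.73°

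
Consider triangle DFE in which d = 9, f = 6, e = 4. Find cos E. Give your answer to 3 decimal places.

By the law of cosines, cos E = (d² + f² − e²) / (2·d·f) ≈ 0.93519, so ∠E ≈ 20.74°.

0.935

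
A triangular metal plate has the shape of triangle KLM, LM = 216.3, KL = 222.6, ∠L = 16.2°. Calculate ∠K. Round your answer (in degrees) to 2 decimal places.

By the law of cosines, MK² = KL² + LM² − 2·KL·LM·cos L = 3863.3, so MK ≈ 62.155.
Law of cosines again: cos K = (MK² + KL² − LM²)/(2·MK·KL) ≈ 0.23954, so ∠K ≈ 76.14°.

76.14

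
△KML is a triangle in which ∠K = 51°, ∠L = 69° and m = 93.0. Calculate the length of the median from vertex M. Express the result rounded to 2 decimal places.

The third angle is ∠M = 180° − ∠L − ∠K = 60.00°.
Law of sines: k = m·sin K/sin M ≈ 83.455.
Law of sines: l = m·sin L/sin M ≈ 100.25.
Median from M: ½√(2·l² + 2·k² − m²) ≈ 79.66.

79.66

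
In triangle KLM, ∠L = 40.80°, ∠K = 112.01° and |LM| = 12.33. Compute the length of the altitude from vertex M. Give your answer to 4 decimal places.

8.0567

The third angle is ∠M = 180° − ∠K − ∠L = 27.19°.
Law of sines: |MK| = |LM|·sin L/sin K ≈ 8.69.
Law of sines: |KL| = |LM|·sin M/sin K ≈ 6.077.
Area = ½·|LM|·|MK|·sin M ≈ 24.48.
The altitude from M has length 2·area/|KL| ≈ 8.0567.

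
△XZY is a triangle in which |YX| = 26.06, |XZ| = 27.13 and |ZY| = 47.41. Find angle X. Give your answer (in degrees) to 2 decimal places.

By the law of cosines, cos X = (|YX|² + |XZ|² − |ZY|²) / (2·|YX|·|XZ|) ≈ -0.58878, so ∠X ≈ 126.07°.

126.07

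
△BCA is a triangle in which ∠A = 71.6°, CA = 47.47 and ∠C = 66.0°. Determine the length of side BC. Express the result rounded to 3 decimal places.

66.800

The third angle is ∠B = 180° − ∠C − ∠A = 42.40°.
Law of sines: BC = CA·sin A/sin B ≈ 66.8.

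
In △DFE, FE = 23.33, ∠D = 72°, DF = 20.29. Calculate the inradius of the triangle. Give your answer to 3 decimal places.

5.936

Law of sines: sin E = DF·sin D/FE ≈ 0.82713.
Since FE ≥ DF, only the acute value applies: ∠E ≈ 55.81°.
Then ∠F = 180° − ∠D − ∠E ≈ 52.19°.
Law of sines gives ED = FE·sin F/sin D ≈ 19.382.
Area = ½·FE·DF·sin F ≈ 187.
Semiperimeter s = (23.33+19.382+20.29)/2 = 31.501.
Inradius = area/s = 187/31.501 ≈ 5.9365.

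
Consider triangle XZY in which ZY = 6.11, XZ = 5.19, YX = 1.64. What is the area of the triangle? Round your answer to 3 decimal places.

Semiperimeter s = (6.11 + 1.64 + 5.19)/2 = 6.47.
Heron's formula: area = √(6.47·0.36·4.83·1.28) ≈ 3.7947.

3.795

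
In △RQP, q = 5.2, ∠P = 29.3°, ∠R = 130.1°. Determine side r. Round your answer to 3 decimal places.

11.305

The third angle is ∠Q = 180° − ∠P − ∠R = 20.60°.
Law of sines: r = q·sin R/sin Q ≈ 11.305.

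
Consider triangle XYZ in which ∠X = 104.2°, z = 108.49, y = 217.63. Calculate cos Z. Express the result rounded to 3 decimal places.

By the law of cosines, x² = y² + z² − 2·y·z·cos X = 70717, so x ≈ 265.93.
Law of cosines again: cos Z = (x² + y² − z²)/(2·x·y) ≈ 0.91846, so ∠Z ≈ 23.30°.

cos Z ≈ 0.918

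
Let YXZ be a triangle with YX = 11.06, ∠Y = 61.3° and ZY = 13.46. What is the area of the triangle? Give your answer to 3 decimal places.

area ≈ 65.289

Area = ½·ZY·YX·sin Y ≈ 65.289.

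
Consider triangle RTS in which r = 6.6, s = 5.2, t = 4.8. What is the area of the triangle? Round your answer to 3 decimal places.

area ≈ 12.373

Semiperimeter p = (6.6 + 4.8 + 5.2)/2 = 8.3.
Heron's formula: area = √(8.3·1.7·3.5·3.1) ≈ 12.373.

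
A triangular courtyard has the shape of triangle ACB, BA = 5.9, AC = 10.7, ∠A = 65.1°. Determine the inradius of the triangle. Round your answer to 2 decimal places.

By the law of cosines, CB² = BA² + AC² − 2·BA·AC·cos A = 96.14, so CB ≈ 9.8051.
Area = ½·BA·AC·sin A ≈ 28.631.
Semiperimeter s = (9.8051+5.9+10.7)/2 = 13.203.
Inradius = area/s = 28.631/13.203 ≈ 2.1686.

r ≈ 2.17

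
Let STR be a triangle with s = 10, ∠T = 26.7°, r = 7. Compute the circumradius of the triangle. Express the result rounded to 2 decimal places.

By the law of cosines, t² = r² + s² − 2·r·s·cos T = 23.928, so t ≈ 4.8916.
Area = ½·r·s·sin T ≈ 15.726.
Circumradius = t/(2 sin T) ≈ 5.4434.

5.44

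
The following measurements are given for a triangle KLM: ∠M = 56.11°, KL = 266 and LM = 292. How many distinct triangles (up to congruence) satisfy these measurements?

2

LM·sin M = 292·sin(56.11°) ≈ 242.4.
Since LM sin M < KL < LM (242.4 < 266 < 292), two triangles exist.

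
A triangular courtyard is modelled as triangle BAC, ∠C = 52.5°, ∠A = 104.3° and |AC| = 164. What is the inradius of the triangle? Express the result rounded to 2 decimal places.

The third angle is ∠B = 180° − ∠A − ∠C = 23.20°.
Law of sines: |CB| = |AC|·sin A/sin B ≈ 403.41.
Law of sines: |BA| = |AC|·sin C/sin B ≈ 330.28.
Area = ½·|AC|·|CB|·sin C ≈ 26244.
Semiperimeter s = (164+403.41+330.28)/2 = 448.84.
Inradius = area/s = 26244/448.84 ≈ 58.47.

r ≈ 58.47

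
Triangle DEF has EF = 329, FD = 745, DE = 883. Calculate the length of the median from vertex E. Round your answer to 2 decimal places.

552.46

Median from E: ½√(2·DE² + 2·EF² − FD²) ≈ 552.46.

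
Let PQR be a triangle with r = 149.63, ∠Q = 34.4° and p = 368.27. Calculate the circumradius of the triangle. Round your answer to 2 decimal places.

By the law of cosines, q² = r² + p² − 2·r·p·cos Q = 67077, so q ≈ 258.99.
Area = ½·r·p·sin Q ≈ 15566.
Circumradius = q/(2 sin Q) ≈ 229.21.

229.21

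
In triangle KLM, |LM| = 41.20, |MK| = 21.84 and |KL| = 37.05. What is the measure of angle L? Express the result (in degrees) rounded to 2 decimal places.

By the law of cosines, cos L = (|KL|² + |LM|² − |MK|²) / (2·|KL|·|LM|) ≈ 0.84940, so ∠L ≈ 31.85°.

31.85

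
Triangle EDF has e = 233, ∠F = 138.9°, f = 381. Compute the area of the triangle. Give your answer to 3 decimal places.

area ≈ 13270.177

Law of sines: sin E = e·sin F/f ≈ 0.40202.
Since f ≥ e, only the acute value applies: ∠E ≈ 23.70°.
Then ∠D = 180° − ∠F − ∠E ≈ 17.40°.
Law of sines gives d = f·sin D/sin F ≈ 173.28.
Area = ½·f·e·sin D ≈ 13270.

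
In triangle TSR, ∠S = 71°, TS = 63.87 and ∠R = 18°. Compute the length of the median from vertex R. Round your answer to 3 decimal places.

198.568

The third angle is ∠T = 180° − ∠S − ∠R = 91.00°.
Law of sines: SR = TS·sin T/sin R ≈ 206.66.
Law of sines: RT = TS·sin S/sin R ≈ 195.43.
Median from R: ½√(2·SR² + 2·RT² − TS²) ≈ 198.57.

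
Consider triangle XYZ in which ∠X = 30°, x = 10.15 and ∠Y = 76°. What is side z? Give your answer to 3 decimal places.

The third angle is ∠Z = 180° − ∠X − ∠Y = 74.00°.
Law of sines: z = x·sin Z/sin X ≈ 19.514.

19.514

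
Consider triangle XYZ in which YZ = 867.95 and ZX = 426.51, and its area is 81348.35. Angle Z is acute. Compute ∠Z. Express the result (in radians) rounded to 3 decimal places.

From area = ½·YZ·ZX·sin Z, we get sin Z = 2·area/(YZ·ZX) ≈ 0.43950.
Taking the acute solution, ∠Z ≈ 0.4550 rad.

∠Z ≈ 0.455 rad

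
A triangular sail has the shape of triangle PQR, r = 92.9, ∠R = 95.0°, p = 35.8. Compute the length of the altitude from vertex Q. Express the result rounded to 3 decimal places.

Law of sines: sin P = p·sin R/r ≈ 0.38389.
Since r ≥ p, only the acute value applies: ∠P ≈ 22.58°.
Then ∠Q = 180° − ∠R − ∠P ≈ 62.42°.
Law of sines gives q = r·sin Q/sin R ≈ 82.662.
Area = ½·r·p·sin Q ≈ 1474.
The altitude from Q has length 2·area/q ≈ 35.664.

35.664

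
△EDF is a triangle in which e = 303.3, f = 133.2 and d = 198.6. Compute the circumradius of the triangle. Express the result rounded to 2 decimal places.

By the law of cosines, cos E = (d² + f² − e²) / (2·d·f) ≈ -0.65788, so ∠E ≈ 131.14°.
Circumradius = e/(2 sin E) ≈ 201.36.

201.36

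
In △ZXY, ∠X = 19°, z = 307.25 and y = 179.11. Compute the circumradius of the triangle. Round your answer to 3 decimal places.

By the law of cosines, x² = y² + z² − 2·y·z·cos X = 22416, so x ≈ 149.72.
Area = ½·y·z·sin X ≈ 8958.3.
Circumradius = x/(2 sin X) ≈ 229.94.

R ≈ 229.937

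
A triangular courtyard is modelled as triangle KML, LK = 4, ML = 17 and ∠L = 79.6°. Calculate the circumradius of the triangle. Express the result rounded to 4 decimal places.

R ≈ 8.5132

By the law of cosines, KM² = ML² + LK² − 2·ML·LK·cos L = 280.45, so KM ≈ 16.747.
Area = ½·ML·LK·sin L ≈ 33.441.
Circumradius = KM/(2 sin L) ≈ 8.5132.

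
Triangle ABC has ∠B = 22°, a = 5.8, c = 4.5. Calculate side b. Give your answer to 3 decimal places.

2.343

By the law of cosines, b² = c² + a² − 2·c·a·cos B = 5.491, so b ≈ 2.3433.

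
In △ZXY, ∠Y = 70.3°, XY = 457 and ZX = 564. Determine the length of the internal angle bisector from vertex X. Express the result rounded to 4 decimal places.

t_X ≈ 437.2874

Law of sines: sin Z = XY·sin Y/ZX ≈ 0.76286.
Since ZX ≥ XY, only the acute value applies: ∠Z ≈ 49.72°.
Then ∠X = 180° − ∠Y − ∠Z ≈ 59.98°.
Law of sines gives YZ = ZX·sin X/sin Y ≈ 518.72.
The bisector from X has length 2·ZX·XY·cos(∠X/2)/(ZX+XY) ≈ 437.29.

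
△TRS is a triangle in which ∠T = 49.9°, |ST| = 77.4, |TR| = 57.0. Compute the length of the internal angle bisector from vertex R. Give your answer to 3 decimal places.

43.615

By the law of cosines, |RS|² = |ST|² + |TR|² − 2·|ST|·|TR|·cos T = 3556.3, so |RS| ≈ 59.634.
Law of cosines again: cos R = (|TR|² + |RS|² − |ST|²)/(2·|TR|·|RS|) ≈ 0.11981, so ∠R ≈ 83.12°.
The bisector from R has length 2·|TR|·|RS|·cos(∠R/2)/(|TR|+|RS|) ≈ 43.615.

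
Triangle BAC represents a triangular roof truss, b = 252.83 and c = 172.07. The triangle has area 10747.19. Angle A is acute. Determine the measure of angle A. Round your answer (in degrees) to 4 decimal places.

29.6086

From area = ½·c·b·sin A, we get sin A = 2·area/(c·b) ≈ 0.49407.
Taking the acute solution, ∠A ≈ 29.61°.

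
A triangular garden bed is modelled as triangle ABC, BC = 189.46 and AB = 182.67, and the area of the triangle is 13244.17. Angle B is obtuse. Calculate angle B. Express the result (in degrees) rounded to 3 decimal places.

From area = ½·AB·BC·sin B, we get sin B = 2·area/(AB·BC) ≈ 0.76537.
Taking the obtuse solution, ∠B ≈ 130.06°.

∠B ≈ 130.060°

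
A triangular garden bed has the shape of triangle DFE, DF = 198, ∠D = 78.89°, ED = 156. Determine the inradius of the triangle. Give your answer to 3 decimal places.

r ≈ 52.146

By the law of cosines, FE² = ED² + DF² − 2·ED·DF·cos D = 51636, so FE ≈ 227.24.
Area = ½·ED·DF·sin D ≈ 15155.
Semiperimeter s = (227.24+156+198)/2 = 290.62.
Inradius = area/s = 15155/290.62 ≈ 52.146.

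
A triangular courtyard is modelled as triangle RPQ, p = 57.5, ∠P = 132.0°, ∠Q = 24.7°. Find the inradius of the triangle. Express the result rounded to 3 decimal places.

The third angle is ∠R = 180° − ∠P − ∠Q = 23.30°.
Law of sines: r = p·sin R/sin P ≈ 30.605.
Law of sines: q = p·sin Q/sin P ≈ 32.332.
Area = ½·p·r·sin Q ≈ 367.68.
Semiperimeter s = (30.605+57.5+32.332)/2 = 60.218.
Inradius = area/s = 367.68/60.218 ≈ 6.1057.

6.106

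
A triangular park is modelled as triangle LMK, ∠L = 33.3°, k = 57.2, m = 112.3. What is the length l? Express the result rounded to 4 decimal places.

By the law of cosines, l² = m² + k² − 2·m·k·cos L = 5145.4, so l ≈ 71.732.

71.7315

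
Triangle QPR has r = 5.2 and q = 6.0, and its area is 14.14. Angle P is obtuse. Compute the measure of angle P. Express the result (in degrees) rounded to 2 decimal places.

From area = ½·r·q·sin P, we get sin P = 2·area/(r·q) ≈ 0.90641.
Taking the obtuse solution, ∠P ≈ 114.99°.

114.99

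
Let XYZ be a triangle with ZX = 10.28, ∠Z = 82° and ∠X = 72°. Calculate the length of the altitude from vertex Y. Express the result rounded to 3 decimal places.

The third angle is ∠Y = 180° − ∠Z − ∠X = 26.00°.
Law of sines: YZ = ZX·sin X/sin Y ≈ 22.303.
Law of sines: XY = ZX·sin Z/sin Y ≈ 23.222.
Area = ½·ZX·YZ·sin Z ≈ 113.52.
The altitude from Y has length 2·area/ZX ≈ 22.086.

22.086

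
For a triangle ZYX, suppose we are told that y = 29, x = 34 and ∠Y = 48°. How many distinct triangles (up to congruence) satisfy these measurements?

x·sin Y = 34·sin(48°) ≈ 25.27.
Since x sin Y < y < x (25.27 < 29 < 34), two triangles exist.

2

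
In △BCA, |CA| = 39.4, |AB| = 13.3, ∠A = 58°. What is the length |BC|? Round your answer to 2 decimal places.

34.26

By the law of cosines, |BC|² = |CA|² + |AB|² − 2·|CA|·|AB|·cos A = 1173.9, so |BC| ≈ 34.262.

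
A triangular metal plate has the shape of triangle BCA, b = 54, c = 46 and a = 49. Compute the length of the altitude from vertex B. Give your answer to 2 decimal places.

Semiperimeter s = (54 + 46 + 49)/2 = 74.5.
Heron's formula: area = √(74.5·20.5·28.5·25.5) ≈ 1053.5.
The altitude from B has length 2·area/b ≈ 39.02.

h_B ≈ 39.02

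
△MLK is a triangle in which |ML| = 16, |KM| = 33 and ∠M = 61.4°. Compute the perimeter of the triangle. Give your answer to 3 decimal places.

By the law of cosines, |LK|² = |KM|² + |ML|² − 2·|KM|·|ML|·cos M = 839.5, so |LK| ≈ 28.974.
Semiperimeter s = (28.974+33+16)/2 = 38.987.
Perimeter = 28.974 + 33 + 16 = 77.974.

perimeter ≈ 77.974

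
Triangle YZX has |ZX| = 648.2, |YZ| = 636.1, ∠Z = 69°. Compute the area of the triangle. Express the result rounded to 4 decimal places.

area ≈ 192466.9501

Area = ½·|YZ|·|ZX|·sin Z ≈ 1.9247e+05.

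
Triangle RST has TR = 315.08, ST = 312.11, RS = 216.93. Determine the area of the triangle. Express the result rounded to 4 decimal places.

Semiperimeter s = (312.11 + 315.08 + 216.93)/2 = 422.06.
Heron's formula: area = √(422.06·109.95·106.98·205.13) ≈ 31912.

area ≈ 31911.7485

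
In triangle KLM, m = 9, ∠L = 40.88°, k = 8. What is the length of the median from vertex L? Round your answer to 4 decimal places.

By the law of cosines, l² = m² + k² − 2·m·k·cos L = 36.124, so l ≈ 6.0103.
Median from L: ½√(2·m² + 2·k² − l²) ≈ 7.9667.

m_L ≈ 7.9667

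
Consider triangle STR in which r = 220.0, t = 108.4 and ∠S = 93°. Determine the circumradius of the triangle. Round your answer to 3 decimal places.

By the law of cosines, s² = t² + r² − 2·t·r·cos S = 62647, so s ≈ 250.29.
Area = ½·t·r·sin S ≈ 11908.
Circumradius = s/(2 sin S) ≈ 125.32.

125.318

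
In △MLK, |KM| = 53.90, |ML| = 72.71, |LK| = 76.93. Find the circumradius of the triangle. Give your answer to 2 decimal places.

40.19

By the law of cosines, cos M = (|KM|² + |ML|² − |LK|²) / (2·|KM|·|ML|) ≈ 0.29009, so ∠M ≈ 73.14°.
Circumradius = |LK|/(2 sin M) ≈ 40.193.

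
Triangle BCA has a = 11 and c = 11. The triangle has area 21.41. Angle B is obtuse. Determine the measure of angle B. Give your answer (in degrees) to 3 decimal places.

From area = ½·c·a·sin B, we get sin B = 2·area/(c·a) ≈ 0.35388.
Taking the obtuse solution, ∠B ≈ 159.27°.

∠B ≈ 159.275°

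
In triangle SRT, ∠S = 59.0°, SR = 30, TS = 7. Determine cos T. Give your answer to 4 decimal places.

By the law of cosines, RT² = TS² + SR² − 2·TS·SR·cos S = 732.68, so RT ≈ 27.068.
Law of cosines again: cos T = (RT² + TS² − SR²)/(2·RT·TS) ≈ -0.31222, so ∠T ≈ 108.19°.

cos T ≈ -0.3122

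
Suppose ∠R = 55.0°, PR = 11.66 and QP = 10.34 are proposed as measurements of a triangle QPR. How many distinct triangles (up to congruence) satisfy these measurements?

PR·sin R = 11.66·sin(55.0°) ≈ 9.551.
Since PR sin R < QP < PR (9.551 < 10.34 < 11.66), two triangles exist.

2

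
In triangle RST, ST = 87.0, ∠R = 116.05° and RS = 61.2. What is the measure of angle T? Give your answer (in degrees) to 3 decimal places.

Law of sines: sin T = RS·sin R/ST ≈ 0.63199.
Since ST ≥ RS, only the acute value applies: ∠T ≈ 39.20°.
Then ∠S = 180° − ∠R − ∠T ≈ 24.75°.

39.197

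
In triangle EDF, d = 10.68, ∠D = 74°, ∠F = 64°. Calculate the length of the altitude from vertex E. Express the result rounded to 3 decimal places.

The third angle is ∠E = 180° − ∠D − ∠F = 42.00°.
Law of sines: e = d·sin E/sin D ≈ 7.4343.
Law of sines: f = d·sin F/sin D ≈ 9.986.
Area = ½·d·e·sin F ≈ 35.681.
The altitude from E has length 2·area/e ≈ 9.5991.

9.599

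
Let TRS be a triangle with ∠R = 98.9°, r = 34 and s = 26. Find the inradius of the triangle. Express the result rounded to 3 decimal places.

5.992

Law of sines: sin S = s·sin R/r ≈ 0.75550.
Since r ≥ s, only the acute value applies: ∠S ≈ 49.07°.
Then ∠T = 180° − ∠R − ∠S ≈ 32.03°.
Law of sines gives t = r·sin T/sin R ≈ 18.253.
Area = ½·r·s·sin T ≈ 234.43.
Semiperimeter p = (18.253+34+26)/2 = 39.126.
Inradius = area/p = 234.43/39.126 ≈ 5.9916.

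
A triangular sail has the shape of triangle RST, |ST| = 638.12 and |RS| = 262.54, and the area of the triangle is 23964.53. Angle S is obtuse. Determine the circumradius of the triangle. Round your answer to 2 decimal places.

From area = ½·|RS|·|ST|·sin S, we get sin S = 2·area/(|RS|·|ST|) ≈ 0.28609.
Taking the obtuse solution, ∠S ≈ 163.38°.
Law of cosines then gives |TR| ≈ 892.85.
Circumradius = |TR|/(2 sin S) ≈ 1560.4.

1560.44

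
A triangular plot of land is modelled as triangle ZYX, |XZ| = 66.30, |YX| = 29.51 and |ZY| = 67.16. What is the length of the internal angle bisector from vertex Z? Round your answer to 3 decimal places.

By the law of cosines, cos Z = (|XZ|² + |ZY|² − |YX|²) / (2·|XZ|·|ZY|) ≈ 0.90230, so ∠Z ≈ 25.54°.
The bisector from Z has length 2·|XZ|·|ZY|·cos(∠Z/2)/(|XZ|+|ZY|) ≈ 65.077.

t_Z ≈ 65.077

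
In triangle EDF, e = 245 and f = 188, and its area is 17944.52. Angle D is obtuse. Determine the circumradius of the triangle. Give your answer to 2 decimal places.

R ≈ 251.09

From area = ½·f·e·sin D, we get sin D = 2·area/(f·e) ≈ 0.77918.
Taking the obtuse solution, ∠D ≈ 2.248 rad.
Law of cosines then gives d ≈ 391.29.
Circumradius = d/(2 sin D) ≈ 251.09.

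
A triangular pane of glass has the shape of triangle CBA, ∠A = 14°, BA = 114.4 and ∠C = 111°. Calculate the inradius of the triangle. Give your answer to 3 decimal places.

The third angle is ∠B = 180° − ∠A − ∠C = 55.00°.
Law of sines: AC = BA·sin B/sin C ≈ 100.38.
Law of sines: CB = BA·sin A/sin C ≈ 29.645.
Area = ½·BA·AC·sin A ≈ 1389.
Semiperimeter s = (114.4+100.38+29.645)/2 = 122.21.
Inradius = area/s = 1389/122.21 ≈ 11.366.

r ≈ 11.366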